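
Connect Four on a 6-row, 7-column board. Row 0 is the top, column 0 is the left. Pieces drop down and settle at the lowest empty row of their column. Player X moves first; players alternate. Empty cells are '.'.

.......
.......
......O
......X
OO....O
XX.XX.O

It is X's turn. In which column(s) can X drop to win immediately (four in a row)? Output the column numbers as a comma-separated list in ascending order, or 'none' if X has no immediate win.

Answer: 2

Derivation:
col 0: drop X → no win
col 1: drop X → no win
col 2: drop X → WIN!
col 3: drop X → no win
col 4: drop X → no win
col 5: drop X → no win
col 6: drop X → no win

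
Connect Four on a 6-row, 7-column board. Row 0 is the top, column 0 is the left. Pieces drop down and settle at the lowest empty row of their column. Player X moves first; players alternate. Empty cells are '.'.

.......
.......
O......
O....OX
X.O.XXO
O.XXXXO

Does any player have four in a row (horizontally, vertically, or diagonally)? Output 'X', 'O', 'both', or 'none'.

X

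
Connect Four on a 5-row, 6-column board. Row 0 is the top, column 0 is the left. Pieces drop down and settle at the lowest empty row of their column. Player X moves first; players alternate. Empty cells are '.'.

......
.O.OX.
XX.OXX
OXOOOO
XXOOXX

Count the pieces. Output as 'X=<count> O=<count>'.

X=10 O=10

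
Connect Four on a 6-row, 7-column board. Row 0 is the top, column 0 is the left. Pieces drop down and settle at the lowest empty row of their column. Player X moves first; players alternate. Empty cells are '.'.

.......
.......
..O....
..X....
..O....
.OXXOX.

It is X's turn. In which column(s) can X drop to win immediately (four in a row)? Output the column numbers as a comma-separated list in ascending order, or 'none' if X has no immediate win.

Answer: none

Derivation:
col 0: drop X → no win
col 1: drop X → no win
col 2: drop X → no win
col 3: drop X → no win
col 4: drop X → no win
col 5: drop X → no win
col 6: drop X → no win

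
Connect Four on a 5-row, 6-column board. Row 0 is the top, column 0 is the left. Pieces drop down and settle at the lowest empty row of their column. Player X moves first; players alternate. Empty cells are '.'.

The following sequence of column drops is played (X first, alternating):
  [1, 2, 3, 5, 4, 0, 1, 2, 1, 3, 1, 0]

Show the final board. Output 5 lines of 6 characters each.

Answer: ......
.X....
.X....
OXOO..
OXOXXO

Derivation:
Move 1: X drops in col 1, lands at row 4
Move 2: O drops in col 2, lands at row 4
Move 3: X drops in col 3, lands at row 4
Move 4: O drops in col 5, lands at row 4
Move 5: X drops in col 4, lands at row 4
Move 6: O drops in col 0, lands at row 4
Move 7: X drops in col 1, lands at row 3
Move 8: O drops in col 2, lands at row 3
Move 9: X drops in col 1, lands at row 2
Move 10: O drops in col 3, lands at row 3
Move 11: X drops in col 1, lands at row 1
Move 12: O drops in col 0, lands at row 3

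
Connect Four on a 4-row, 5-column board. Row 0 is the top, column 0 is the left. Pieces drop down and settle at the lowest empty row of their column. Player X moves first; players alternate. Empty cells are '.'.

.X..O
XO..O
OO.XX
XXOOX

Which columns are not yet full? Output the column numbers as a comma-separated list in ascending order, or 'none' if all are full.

Answer: 0,2,3

Derivation:
col 0: top cell = '.' → open
col 1: top cell = 'X' → FULL
col 2: top cell = '.' → open
col 3: top cell = '.' → open
col 4: top cell = 'O' → FULL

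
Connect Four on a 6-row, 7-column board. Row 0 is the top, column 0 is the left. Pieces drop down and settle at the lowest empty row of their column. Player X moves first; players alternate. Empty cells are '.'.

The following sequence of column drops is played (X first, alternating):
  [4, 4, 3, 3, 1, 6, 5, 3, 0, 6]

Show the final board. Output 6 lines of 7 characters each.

Move 1: X drops in col 4, lands at row 5
Move 2: O drops in col 4, lands at row 4
Move 3: X drops in col 3, lands at row 5
Move 4: O drops in col 3, lands at row 4
Move 5: X drops in col 1, lands at row 5
Move 6: O drops in col 6, lands at row 5
Move 7: X drops in col 5, lands at row 5
Move 8: O drops in col 3, lands at row 3
Move 9: X drops in col 0, lands at row 5
Move 10: O drops in col 6, lands at row 4

Answer: .......
.......
.......
...O...
...OO.O
XX.XXXO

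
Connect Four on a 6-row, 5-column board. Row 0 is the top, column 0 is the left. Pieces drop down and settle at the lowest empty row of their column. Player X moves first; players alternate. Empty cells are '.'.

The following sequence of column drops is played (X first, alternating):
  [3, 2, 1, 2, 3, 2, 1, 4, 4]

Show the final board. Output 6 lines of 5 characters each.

Move 1: X drops in col 3, lands at row 5
Move 2: O drops in col 2, lands at row 5
Move 3: X drops in col 1, lands at row 5
Move 4: O drops in col 2, lands at row 4
Move 5: X drops in col 3, lands at row 4
Move 6: O drops in col 2, lands at row 3
Move 7: X drops in col 1, lands at row 4
Move 8: O drops in col 4, lands at row 5
Move 9: X drops in col 4, lands at row 4

Answer: .....
.....
.....
..O..
.XOXX
.XOXO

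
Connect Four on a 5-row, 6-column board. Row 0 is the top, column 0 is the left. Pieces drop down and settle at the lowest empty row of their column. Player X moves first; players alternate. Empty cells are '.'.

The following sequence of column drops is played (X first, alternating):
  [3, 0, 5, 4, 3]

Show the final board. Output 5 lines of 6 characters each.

Move 1: X drops in col 3, lands at row 4
Move 2: O drops in col 0, lands at row 4
Move 3: X drops in col 5, lands at row 4
Move 4: O drops in col 4, lands at row 4
Move 5: X drops in col 3, lands at row 3

Answer: ......
......
......
...X..
O..XOX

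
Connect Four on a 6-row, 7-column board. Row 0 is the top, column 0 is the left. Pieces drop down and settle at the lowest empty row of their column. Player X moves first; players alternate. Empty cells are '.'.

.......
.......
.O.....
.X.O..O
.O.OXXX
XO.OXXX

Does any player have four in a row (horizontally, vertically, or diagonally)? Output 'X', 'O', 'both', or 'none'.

none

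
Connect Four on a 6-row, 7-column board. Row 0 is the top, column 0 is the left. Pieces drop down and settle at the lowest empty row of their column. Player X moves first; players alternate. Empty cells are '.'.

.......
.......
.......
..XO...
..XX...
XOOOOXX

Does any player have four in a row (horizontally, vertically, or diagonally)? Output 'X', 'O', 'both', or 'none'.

O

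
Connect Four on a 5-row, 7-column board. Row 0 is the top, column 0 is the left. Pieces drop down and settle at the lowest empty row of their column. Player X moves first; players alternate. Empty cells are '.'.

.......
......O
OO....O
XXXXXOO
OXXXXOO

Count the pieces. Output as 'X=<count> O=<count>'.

X=9 O=9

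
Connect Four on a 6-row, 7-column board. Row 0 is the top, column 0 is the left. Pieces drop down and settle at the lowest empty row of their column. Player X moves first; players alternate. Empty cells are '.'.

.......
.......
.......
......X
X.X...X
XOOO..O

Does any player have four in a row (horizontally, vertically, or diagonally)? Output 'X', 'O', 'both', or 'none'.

none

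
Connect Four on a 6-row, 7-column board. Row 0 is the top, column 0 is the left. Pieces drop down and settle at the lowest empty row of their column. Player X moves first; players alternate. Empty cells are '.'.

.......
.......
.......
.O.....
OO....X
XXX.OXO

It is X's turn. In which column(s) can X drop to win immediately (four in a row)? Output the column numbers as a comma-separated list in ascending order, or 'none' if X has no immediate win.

col 0: drop X → no win
col 1: drop X → no win
col 2: drop X → no win
col 3: drop X → WIN!
col 4: drop X → no win
col 5: drop X → no win
col 6: drop X → no win

Answer: 3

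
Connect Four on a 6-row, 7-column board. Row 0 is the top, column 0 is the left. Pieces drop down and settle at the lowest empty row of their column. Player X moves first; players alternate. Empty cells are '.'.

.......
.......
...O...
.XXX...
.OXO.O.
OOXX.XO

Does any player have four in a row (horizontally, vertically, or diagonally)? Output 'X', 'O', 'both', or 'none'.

none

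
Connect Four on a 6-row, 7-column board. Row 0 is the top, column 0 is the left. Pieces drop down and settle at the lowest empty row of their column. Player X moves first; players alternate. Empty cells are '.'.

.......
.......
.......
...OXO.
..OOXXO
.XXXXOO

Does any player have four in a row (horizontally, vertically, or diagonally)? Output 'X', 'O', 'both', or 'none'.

X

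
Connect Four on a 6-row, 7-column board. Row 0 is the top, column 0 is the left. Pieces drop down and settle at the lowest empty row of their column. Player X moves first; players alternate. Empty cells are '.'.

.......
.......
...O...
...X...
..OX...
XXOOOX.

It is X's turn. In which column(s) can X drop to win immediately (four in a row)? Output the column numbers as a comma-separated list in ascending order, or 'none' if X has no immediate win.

Answer: none

Derivation:
col 0: drop X → no win
col 1: drop X → no win
col 2: drop X → no win
col 3: drop X → no win
col 4: drop X → no win
col 5: drop X → no win
col 6: drop X → no win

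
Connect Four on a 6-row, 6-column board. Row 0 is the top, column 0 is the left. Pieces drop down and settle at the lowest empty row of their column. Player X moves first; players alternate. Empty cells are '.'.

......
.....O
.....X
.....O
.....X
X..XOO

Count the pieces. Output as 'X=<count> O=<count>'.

X=4 O=4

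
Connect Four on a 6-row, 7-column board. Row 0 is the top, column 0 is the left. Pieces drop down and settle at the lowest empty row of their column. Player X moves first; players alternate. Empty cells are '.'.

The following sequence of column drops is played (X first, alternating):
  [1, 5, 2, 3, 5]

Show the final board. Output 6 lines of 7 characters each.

Move 1: X drops in col 1, lands at row 5
Move 2: O drops in col 5, lands at row 5
Move 3: X drops in col 2, lands at row 5
Move 4: O drops in col 3, lands at row 5
Move 5: X drops in col 5, lands at row 4

Answer: .......
.......
.......
.......
.....X.
.XXO.O.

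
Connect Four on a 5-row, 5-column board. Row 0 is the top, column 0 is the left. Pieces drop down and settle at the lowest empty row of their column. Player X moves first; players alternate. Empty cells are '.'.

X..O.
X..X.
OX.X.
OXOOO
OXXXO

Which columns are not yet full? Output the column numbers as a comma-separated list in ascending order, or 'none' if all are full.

Answer: 1,2,4

Derivation:
col 0: top cell = 'X' → FULL
col 1: top cell = '.' → open
col 2: top cell = '.' → open
col 3: top cell = 'O' → FULL
col 4: top cell = '.' → open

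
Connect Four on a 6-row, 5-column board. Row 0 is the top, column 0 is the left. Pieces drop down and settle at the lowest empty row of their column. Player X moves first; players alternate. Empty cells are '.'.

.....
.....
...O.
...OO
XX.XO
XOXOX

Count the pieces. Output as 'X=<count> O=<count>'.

X=6 O=6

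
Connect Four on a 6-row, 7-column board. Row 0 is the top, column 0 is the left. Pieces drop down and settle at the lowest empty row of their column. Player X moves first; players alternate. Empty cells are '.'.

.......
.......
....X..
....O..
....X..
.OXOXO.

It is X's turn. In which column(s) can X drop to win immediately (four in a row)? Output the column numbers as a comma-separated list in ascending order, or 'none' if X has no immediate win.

col 0: drop X → no win
col 1: drop X → no win
col 2: drop X → no win
col 3: drop X → no win
col 4: drop X → no win
col 5: drop X → no win
col 6: drop X → no win

Answer: none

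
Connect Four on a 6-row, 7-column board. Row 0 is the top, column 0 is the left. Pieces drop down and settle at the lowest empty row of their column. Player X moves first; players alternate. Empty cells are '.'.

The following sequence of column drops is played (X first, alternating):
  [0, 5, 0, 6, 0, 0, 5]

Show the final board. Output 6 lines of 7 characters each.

Move 1: X drops in col 0, lands at row 5
Move 2: O drops in col 5, lands at row 5
Move 3: X drops in col 0, lands at row 4
Move 4: O drops in col 6, lands at row 5
Move 5: X drops in col 0, lands at row 3
Move 6: O drops in col 0, lands at row 2
Move 7: X drops in col 5, lands at row 4

Answer: .......
.......
O......
X......
X....X.
X....OO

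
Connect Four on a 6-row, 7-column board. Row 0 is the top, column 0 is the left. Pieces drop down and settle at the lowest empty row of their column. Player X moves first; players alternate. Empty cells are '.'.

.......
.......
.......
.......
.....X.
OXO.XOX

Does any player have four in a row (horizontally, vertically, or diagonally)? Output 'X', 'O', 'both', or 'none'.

none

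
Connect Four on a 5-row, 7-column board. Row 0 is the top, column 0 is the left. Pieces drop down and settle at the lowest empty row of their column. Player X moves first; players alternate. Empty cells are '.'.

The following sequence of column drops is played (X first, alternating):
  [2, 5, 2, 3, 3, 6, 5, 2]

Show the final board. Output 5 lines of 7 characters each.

Answer: .......
.......
..O....
..XX.X.
..XO.OO

Derivation:
Move 1: X drops in col 2, lands at row 4
Move 2: O drops in col 5, lands at row 4
Move 3: X drops in col 2, lands at row 3
Move 4: O drops in col 3, lands at row 4
Move 5: X drops in col 3, lands at row 3
Move 6: O drops in col 6, lands at row 4
Move 7: X drops in col 5, lands at row 3
Move 8: O drops in col 2, lands at row 2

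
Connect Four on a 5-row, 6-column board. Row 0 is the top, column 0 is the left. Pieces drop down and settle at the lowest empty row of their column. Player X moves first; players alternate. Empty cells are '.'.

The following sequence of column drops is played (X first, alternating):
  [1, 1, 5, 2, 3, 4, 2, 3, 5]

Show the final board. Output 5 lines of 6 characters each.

Answer: ......
......
......
.OXO.X
.XOXOX

Derivation:
Move 1: X drops in col 1, lands at row 4
Move 2: O drops in col 1, lands at row 3
Move 3: X drops in col 5, lands at row 4
Move 4: O drops in col 2, lands at row 4
Move 5: X drops in col 3, lands at row 4
Move 6: O drops in col 4, lands at row 4
Move 7: X drops in col 2, lands at row 3
Move 8: O drops in col 3, lands at row 3
Move 9: X drops in col 5, lands at row 3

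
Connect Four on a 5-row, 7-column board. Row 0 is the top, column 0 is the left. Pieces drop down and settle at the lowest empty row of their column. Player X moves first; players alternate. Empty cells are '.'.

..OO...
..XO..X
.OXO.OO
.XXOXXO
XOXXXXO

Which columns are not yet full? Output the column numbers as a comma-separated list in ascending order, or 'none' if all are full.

col 0: top cell = '.' → open
col 1: top cell = '.' → open
col 2: top cell = 'O' → FULL
col 3: top cell = 'O' → FULL
col 4: top cell = '.' → open
col 5: top cell = '.' → open
col 6: top cell = '.' → open

Answer: 0,1,4,5,6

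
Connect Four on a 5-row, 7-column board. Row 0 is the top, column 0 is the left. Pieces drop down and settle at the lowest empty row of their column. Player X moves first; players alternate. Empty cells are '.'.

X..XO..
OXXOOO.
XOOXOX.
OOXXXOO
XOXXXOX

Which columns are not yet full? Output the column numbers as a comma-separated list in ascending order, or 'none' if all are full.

col 0: top cell = 'X' → FULL
col 1: top cell = '.' → open
col 2: top cell = '.' → open
col 3: top cell = 'X' → FULL
col 4: top cell = 'O' → FULL
col 5: top cell = '.' → open
col 6: top cell = '.' → open

Answer: 1,2,5,6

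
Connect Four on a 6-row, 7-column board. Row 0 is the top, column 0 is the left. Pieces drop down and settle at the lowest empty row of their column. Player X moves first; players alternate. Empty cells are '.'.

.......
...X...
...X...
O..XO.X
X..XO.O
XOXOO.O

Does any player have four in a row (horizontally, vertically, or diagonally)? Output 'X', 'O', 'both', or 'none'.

X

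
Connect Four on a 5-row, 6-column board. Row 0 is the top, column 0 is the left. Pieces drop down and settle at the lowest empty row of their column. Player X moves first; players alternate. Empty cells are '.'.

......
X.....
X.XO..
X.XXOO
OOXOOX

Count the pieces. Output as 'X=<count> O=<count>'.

X=8 O=7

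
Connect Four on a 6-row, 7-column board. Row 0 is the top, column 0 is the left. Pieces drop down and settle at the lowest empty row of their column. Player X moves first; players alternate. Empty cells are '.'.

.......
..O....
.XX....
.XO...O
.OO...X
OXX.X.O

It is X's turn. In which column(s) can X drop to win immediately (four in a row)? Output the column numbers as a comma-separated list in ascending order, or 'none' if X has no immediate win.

Answer: 3

Derivation:
col 0: drop X → no win
col 1: drop X → no win
col 2: drop X → no win
col 3: drop X → WIN!
col 4: drop X → no win
col 5: drop X → no win
col 6: drop X → no win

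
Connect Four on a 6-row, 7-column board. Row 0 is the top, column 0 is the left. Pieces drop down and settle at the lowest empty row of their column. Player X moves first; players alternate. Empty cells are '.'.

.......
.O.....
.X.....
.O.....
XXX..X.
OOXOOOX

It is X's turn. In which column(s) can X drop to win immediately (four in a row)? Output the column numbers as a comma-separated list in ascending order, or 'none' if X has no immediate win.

Answer: 3

Derivation:
col 0: drop X → no win
col 1: drop X → no win
col 2: drop X → no win
col 3: drop X → WIN!
col 4: drop X → no win
col 5: drop X → no win
col 6: drop X → no win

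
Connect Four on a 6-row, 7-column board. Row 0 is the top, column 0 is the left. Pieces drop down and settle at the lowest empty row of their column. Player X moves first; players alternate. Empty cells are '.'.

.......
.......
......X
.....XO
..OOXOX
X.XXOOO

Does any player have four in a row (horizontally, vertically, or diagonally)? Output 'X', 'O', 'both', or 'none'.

X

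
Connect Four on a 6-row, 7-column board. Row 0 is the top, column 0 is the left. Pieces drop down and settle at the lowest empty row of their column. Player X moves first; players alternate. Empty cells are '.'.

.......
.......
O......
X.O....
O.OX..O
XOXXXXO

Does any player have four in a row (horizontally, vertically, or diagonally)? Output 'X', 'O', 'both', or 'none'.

X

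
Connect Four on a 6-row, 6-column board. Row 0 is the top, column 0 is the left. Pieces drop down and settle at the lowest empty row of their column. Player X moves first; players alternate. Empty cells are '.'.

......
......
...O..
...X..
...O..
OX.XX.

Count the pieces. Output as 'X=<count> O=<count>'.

X=4 O=3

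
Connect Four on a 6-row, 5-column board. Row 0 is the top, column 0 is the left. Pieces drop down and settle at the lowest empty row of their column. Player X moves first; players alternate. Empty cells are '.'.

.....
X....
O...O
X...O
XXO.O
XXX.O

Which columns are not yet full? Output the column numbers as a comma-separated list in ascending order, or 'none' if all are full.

Answer: 0,1,2,3,4

Derivation:
col 0: top cell = '.' → open
col 1: top cell = '.' → open
col 2: top cell = '.' → open
col 3: top cell = '.' → open
col 4: top cell = '.' → open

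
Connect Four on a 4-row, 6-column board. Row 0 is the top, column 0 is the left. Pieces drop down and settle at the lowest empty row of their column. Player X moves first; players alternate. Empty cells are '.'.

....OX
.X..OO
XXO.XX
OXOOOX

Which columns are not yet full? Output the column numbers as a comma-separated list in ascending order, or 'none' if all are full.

col 0: top cell = '.' → open
col 1: top cell = '.' → open
col 2: top cell = '.' → open
col 3: top cell = '.' → open
col 4: top cell = 'O' → FULL
col 5: top cell = 'X' → FULL

Answer: 0,1,2,3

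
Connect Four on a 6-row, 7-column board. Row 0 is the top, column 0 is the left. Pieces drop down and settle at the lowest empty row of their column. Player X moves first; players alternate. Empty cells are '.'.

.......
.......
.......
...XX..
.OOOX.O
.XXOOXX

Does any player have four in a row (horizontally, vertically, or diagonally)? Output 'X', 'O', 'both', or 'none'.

none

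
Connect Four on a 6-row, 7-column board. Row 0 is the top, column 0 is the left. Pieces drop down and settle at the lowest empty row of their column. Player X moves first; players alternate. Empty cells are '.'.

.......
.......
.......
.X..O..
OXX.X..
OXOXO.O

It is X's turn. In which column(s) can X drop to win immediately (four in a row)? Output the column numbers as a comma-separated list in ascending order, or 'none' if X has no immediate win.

Answer: 1,3

Derivation:
col 0: drop X → no win
col 1: drop X → WIN!
col 2: drop X → no win
col 3: drop X → WIN!
col 4: drop X → no win
col 5: drop X → no win
col 6: drop X → no win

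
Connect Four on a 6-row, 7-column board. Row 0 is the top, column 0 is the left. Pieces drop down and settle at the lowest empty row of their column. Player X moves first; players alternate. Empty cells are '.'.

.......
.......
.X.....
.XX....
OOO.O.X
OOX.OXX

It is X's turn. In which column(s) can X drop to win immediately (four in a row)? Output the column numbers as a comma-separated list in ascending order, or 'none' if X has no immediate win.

col 0: drop X → no win
col 1: drop X → no win
col 2: drop X → no win
col 3: drop X → no win
col 4: drop X → no win
col 5: drop X → no win
col 6: drop X → no win

Answer: none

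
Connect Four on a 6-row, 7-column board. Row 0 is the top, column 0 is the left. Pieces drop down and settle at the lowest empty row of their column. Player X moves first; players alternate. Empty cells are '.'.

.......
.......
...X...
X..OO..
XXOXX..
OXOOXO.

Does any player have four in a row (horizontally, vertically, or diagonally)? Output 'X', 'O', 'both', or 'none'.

none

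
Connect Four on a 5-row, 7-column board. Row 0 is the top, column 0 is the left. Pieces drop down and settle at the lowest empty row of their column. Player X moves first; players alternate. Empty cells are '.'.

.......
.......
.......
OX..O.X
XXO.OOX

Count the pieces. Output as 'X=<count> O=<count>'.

X=5 O=5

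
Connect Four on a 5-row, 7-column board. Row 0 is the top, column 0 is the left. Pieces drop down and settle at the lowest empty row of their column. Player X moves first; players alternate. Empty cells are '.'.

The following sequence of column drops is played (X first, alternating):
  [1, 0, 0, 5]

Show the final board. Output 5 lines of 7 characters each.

Answer: .......
.......
.......
X......
OX...O.

Derivation:
Move 1: X drops in col 1, lands at row 4
Move 2: O drops in col 0, lands at row 4
Move 3: X drops in col 0, lands at row 3
Move 4: O drops in col 5, lands at row 4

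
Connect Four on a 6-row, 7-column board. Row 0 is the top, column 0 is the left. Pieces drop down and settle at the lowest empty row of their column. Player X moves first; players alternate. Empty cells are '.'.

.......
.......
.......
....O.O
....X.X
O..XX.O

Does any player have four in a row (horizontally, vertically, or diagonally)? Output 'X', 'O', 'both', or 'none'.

none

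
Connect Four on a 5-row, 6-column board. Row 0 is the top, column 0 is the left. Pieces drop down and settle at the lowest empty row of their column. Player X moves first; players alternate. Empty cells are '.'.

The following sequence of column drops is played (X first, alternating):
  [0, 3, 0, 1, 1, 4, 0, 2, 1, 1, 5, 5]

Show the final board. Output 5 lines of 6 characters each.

Move 1: X drops in col 0, lands at row 4
Move 2: O drops in col 3, lands at row 4
Move 3: X drops in col 0, lands at row 3
Move 4: O drops in col 1, lands at row 4
Move 5: X drops in col 1, lands at row 3
Move 6: O drops in col 4, lands at row 4
Move 7: X drops in col 0, lands at row 2
Move 8: O drops in col 2, lands at row 4
Move 9: X drops in col 1, lands at row 2
Move 10: O drops in col 1, lands at row 1
Move 11: X drops in col 5, lands at row 4
Move 12: O drops in col 5, lands at row 3

Answer: ......
.O....
XX....
XX...O
XOOOOX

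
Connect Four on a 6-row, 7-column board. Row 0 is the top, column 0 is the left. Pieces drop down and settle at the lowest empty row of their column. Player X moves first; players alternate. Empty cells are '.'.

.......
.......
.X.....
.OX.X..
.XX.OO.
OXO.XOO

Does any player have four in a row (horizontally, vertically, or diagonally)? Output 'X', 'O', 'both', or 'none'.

none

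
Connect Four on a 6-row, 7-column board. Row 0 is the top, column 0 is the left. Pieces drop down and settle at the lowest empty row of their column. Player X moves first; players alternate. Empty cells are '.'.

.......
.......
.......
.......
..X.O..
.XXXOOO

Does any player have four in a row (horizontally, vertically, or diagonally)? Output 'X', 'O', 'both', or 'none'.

none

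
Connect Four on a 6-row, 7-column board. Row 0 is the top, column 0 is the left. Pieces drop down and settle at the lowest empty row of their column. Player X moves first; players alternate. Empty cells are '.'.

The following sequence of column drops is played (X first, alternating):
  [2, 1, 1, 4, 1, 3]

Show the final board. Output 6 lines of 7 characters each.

Move 1: X drops in col 2, lands at row 5
Move 2: O drops in col 1, lands at row 5
Move 3: X drops in col 1, lands at row 4
Move 4: O drops in col 4, lands at row 5
Move 5: X drops in col 1, lands at row 3
Move 6: O drops in col 3, lands at row 5

Answer: .......
.......
.......
.X.....
.X.....
.OXOO..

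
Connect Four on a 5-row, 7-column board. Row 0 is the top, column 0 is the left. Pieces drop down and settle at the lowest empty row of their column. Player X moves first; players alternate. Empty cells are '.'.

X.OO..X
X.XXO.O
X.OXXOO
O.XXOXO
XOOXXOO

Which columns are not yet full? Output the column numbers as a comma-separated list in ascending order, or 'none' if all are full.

col 0: top cell = 'X' → FULL
col 1: top cell = '.' → open
col 2: top cell = 'O' → FULL
col 3: top cell = 'O' → FULL
col 4: top cell = '.' → open
col 5: top cell = '.' → open
col 6: top cell = 'X' → FULL

Answer: 1,4,5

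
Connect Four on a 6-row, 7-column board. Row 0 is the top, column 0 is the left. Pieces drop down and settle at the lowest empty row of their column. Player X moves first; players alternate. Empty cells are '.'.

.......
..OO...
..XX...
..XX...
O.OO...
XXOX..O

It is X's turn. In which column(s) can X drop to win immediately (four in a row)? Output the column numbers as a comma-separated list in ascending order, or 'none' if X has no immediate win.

Answer: 1

Derivation:
col 0: drop X → no win
col 1: drop X → WIN!
col 2: drop X → no win
col 3: drop X → no win
col 4: drop X → no win
col 5: drop X → no win
col 6: drop X → no win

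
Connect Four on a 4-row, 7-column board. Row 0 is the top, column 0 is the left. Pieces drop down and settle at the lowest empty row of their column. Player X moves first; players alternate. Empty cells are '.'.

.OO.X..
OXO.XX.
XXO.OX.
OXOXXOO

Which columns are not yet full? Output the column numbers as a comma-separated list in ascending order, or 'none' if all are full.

col 0: top cell = '.' → open
col 1: top cell = 'O' → FULL
col 2: top cell = 'O' → FULL
col 3: top cell = '.' → open
col 4: top cell = 'X' → FULL
col 5: top cell = '.' → open
col 6: top cell = '.' → open

Answer: 0,3,5,6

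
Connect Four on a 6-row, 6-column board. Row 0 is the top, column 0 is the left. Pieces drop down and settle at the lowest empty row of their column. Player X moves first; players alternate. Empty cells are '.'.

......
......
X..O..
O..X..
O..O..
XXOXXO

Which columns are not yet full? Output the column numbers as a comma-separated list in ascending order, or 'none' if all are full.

Answer: 0,1,2,3,4,5

Derivation:
col 0: top cell = '.' → open
col 1: top cell = '.' → open
col 2: top cell = '.' → open
col 3: top cell = '.' → open
col 4: top cell = '.' → open
col 5: top cell = '.' → open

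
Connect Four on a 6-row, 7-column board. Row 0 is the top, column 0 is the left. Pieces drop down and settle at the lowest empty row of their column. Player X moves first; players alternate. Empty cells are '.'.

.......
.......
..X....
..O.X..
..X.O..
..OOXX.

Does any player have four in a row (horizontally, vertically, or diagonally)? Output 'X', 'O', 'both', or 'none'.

none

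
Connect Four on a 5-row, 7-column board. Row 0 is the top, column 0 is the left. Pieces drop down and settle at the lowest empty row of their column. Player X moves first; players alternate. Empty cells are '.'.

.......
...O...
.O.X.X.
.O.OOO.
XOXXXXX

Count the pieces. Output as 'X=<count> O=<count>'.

X=8 O=7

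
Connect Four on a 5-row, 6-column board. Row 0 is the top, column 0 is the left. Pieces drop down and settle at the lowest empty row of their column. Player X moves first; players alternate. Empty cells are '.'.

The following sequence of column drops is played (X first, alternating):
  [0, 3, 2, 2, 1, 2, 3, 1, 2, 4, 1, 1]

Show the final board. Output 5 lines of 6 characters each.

Move 1: X drops in col 0, lands at row 4
Move 2: O drops in col 3, lands at row 4
Move 3: X drops in col 2, lands at row 4
Move 4: O drops in col 2, lands at row 3
Move 5: X drops in col 1, lands at row 4
Move 6: O drops in col 2, lands at row 2
Move 7: X drops in col 3, lands at row 3
Move 8: O drops in col 1, lands at row 3
Move 9: X drops in col 2, lands at row 1
Move 10: O drops in col 4, lands at row 4
Move 11: X drops in col 1, lands at row 2
Move 12: O drops in col 1, lands at row 1

Answer: ......
.OX...
.XO...
.OOX..
XXXOO.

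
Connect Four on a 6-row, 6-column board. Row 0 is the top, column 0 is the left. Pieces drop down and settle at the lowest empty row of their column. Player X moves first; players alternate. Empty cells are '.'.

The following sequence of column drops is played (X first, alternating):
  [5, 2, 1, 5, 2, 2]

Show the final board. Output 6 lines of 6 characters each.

Move 1: X drops in col 5, lands at row 5
Move 2: O drops in col 2, lands at row 5
Move 3: X drops in col 1, lands at row 5
Move 4: O drops in col 5, lands at row 4
Move 5: X drops in col 2, lands at row 4
Move 6: O drops in col 2, lands at row 3

Answer: ......
......
......
..O...
..X..O
.XO..X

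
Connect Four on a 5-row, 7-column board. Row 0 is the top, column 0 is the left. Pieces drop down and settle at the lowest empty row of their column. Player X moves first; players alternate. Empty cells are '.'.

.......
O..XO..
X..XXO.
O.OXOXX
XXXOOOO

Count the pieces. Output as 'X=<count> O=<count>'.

X=10 O=10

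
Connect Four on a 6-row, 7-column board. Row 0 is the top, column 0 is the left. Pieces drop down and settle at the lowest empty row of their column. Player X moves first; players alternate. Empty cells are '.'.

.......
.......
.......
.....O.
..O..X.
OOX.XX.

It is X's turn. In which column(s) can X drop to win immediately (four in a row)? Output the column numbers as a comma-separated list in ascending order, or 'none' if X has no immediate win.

col 0: drop X → no win
col 1: drop X → no win
col 2: drop X → no win
col 3: drop X → WIN!
col 4: drop X → no win
col 5: drop X → no win
col 6: drop X → no win

Answer: 3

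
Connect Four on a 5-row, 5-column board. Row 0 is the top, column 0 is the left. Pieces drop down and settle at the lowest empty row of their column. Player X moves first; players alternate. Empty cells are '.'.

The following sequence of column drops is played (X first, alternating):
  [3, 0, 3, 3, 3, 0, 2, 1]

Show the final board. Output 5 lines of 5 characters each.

Move 1: X drops in col 3, lands at row 4
Move 2: O drops in col 0, lands at row 4
Move 3: X drops in col 3, lands at row 3
Move 4: O drops in col 3, lands at row 2
Move 5: X drops in col 3, lands at row 1
Move 6: O drops in col 0, lands at row 3
Move 7: X drops in col 2, lands at row 4
Move 8: O drops in col 1, lands at row 4

Answer: .....
...X.
...O.
O..X.
OOXX.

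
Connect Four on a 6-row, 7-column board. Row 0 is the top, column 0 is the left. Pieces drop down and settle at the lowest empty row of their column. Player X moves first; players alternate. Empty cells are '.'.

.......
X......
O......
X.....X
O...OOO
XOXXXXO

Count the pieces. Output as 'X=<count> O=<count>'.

X=8 O=7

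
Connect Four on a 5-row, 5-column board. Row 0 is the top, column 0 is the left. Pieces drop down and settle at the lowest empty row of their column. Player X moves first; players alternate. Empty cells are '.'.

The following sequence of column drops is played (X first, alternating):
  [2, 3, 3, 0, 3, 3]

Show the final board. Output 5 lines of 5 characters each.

Answer: .....
...O.
...X.
...X.
O.XO.

Derivation:
Move 1: X drops in col 2, lands at row 4
Move 2: O drops in col 3, lands at row 4
Move 3: X drops in col 3, lands at row 3
Move 4: O drops in col 0, lands at row 4
Move 5: X drops in col 3, lands at row 2
Move 6: O drops in col 3, lands at row 1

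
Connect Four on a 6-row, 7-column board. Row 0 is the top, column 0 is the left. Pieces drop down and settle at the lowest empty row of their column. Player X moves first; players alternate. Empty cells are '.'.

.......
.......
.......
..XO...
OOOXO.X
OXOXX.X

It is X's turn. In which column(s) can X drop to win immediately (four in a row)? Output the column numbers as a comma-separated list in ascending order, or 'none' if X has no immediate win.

col 0: drop X → no win
col 1: drop X → no win
col 2: drop X → no win
col 3: drop X → no win
col 4: drop X → no win
col 5: drop X → WIN!
col 6: drop X → no win

Answer: 5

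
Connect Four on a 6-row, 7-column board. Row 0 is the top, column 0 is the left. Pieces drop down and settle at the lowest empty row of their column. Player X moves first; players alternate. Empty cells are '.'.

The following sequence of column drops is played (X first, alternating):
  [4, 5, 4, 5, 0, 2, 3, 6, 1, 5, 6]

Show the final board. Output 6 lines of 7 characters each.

Move 1: X drops in col 4, lands at row 5
Move 2: O drops in col 5, lands at row 5
Move 3: X drops in col 4, lands at row 4
Move 4: O drops in col 5, lands at row 4
Move 5: X drops in col 0, lands at row 5
Move 6: O drops in col 2, lands at row 5
Move 7: X drops in col 3, lands at row 5
Move 8: O drops in col 6, lands at row 5
Move 9: X drops in col 1, lands at row 5
Move 10: O drops in col 5, lands at row 3
Move 11: X drops in col 6, lands at row 4

Answer: .......
.......
.......
.....O.
....XOX
XXOXXOO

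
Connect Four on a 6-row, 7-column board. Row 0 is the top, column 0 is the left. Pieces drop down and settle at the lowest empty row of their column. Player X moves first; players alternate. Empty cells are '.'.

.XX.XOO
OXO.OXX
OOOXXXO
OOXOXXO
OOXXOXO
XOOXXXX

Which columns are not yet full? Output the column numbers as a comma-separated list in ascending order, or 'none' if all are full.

Answer: 0,3

Derivation:
col 0: top cell = '.' → open
col 1: top cell = 'X' → FULL
col 2: top cell = 'X' → FULL
col 3: top cell = '.' → open
col 4: top cell = 'X' → FULL
col 5: top cell = 'O' → FULL
col 6: top cell = 'O' → FULL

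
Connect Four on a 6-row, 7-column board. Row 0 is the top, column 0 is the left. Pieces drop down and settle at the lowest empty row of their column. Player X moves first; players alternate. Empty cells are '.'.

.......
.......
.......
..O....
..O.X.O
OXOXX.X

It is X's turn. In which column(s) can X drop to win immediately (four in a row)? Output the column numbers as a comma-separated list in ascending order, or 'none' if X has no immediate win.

col 0: drop X → no win
col 1: drop X → no win
col 2: drop X → no win
col 3: drop X → no win
col 4: drop X → no win
col 5: drop X → WIN!
col 6: drop X → no win

Answer: 5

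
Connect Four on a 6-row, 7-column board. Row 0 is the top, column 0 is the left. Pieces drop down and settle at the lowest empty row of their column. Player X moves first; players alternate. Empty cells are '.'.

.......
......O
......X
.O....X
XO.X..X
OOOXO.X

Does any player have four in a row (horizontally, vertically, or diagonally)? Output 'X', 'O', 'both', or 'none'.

X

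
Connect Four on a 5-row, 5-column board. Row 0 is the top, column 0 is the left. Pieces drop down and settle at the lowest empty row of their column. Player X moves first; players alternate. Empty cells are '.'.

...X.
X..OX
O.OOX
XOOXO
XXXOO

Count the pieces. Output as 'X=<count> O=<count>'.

X=9 O=9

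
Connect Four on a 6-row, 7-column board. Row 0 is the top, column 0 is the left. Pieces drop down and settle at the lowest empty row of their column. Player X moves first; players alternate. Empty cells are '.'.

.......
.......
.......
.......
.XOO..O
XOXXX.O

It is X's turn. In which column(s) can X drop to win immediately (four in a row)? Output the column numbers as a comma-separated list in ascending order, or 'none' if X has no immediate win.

col 0: drop X → no win
col 1: drop X → no win
col 2: drop X → no win
col 3: drop X → no win
col 4: drop X → no win
col 5: drop X → WIN!
col 6: drop X → no win

Answer: 5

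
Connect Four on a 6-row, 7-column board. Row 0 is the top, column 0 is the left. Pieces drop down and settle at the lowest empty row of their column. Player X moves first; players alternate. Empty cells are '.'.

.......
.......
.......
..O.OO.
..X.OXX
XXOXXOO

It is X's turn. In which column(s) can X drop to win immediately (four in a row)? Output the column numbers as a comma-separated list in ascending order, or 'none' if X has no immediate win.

Answer: none

Derivation:
col 0: drop X → no win
col 1: drop X → no win
col 2: drop X → no win
col 3: drop X → no win
col 4: drop X → no win
col 5: drop X → no win
col 6: drop X → no win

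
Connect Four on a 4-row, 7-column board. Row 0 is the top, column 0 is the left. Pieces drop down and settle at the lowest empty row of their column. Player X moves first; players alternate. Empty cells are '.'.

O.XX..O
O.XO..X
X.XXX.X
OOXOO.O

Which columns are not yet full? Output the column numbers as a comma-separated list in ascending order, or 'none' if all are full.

col 0: top cell = 'O' → FULL
col 1: top cell = '.' → open
col 2: top cell = 'X' → FULL
col 3: top cell = 'X' → FULL
col 4: top cell = '.' → open
col 5: top cell = '.' → open
col 6: top cell = 'O' → FULL

Answer: 1,4,5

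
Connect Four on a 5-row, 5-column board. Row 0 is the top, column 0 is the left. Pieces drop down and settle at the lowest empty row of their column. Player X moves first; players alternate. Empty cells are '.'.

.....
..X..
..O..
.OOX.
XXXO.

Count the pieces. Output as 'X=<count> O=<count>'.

X=5 O=4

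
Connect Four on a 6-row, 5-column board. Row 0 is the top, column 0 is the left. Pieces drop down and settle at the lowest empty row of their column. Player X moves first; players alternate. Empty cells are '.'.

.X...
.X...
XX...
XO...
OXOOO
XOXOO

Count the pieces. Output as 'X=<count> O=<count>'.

X=8 O=8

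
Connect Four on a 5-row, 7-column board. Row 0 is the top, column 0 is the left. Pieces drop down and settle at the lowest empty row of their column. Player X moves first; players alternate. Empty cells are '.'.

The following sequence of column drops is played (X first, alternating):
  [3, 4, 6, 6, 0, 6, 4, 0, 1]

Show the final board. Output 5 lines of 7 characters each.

Move 1: X drops in col 3, lands at row 4
Move 2: O drops in col 4, lands at row 4
Move 3: X drops in col 6, lands at row 4
Move 4: O drops in col 6, lands at row 3
Move 5: X drops in col 0, lands at row 4
Move 6: O drops in col 6, lands at row 2
Move 7: X drops in col 4, lands at row 3
Move 8: O drops in col 0, lands at row 3
Move 9: X drops in col 1, lands at row 4

Answer: .......
.......
......O
O...X.O
XX.XO.X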